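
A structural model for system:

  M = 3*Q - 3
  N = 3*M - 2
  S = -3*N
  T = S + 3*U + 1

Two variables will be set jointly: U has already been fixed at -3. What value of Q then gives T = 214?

With U held at -3:
Substituting into the N equation gives N = 9*Q - 11.
Substituting into the S equation gives S = -27*Q + 33.
This gives T = -27*Q + 25.
Solve -27*Q + 25 = 214: Q = (214 - 25) / -27 = -7.

Q = -7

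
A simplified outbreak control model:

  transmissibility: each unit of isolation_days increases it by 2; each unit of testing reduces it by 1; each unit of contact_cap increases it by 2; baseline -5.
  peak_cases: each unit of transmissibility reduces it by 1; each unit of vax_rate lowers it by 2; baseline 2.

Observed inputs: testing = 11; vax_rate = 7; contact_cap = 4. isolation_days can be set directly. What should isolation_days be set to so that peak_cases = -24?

isolation_days = 10

Substituting into the transmissibility equation gives transmissibility = 2*isolation_days - 8.
peak_cases becomes -2*isolation_days - 4.
Solve -2*isolation_days - 4 = -24: isolation_days = (-24 + 4) / -2 = 10.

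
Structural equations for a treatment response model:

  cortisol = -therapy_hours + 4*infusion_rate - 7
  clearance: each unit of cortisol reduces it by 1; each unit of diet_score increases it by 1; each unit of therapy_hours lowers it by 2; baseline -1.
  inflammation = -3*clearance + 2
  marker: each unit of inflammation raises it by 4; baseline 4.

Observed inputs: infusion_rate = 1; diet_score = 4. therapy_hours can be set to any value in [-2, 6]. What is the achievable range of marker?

Substituting into the cortisol equation gives cortisol = -therapy_hours - 3.
So clearance = -therapy_hours + 6.
inflammation becomes 3*therapy_hours - 16.
This gives marker = 12*therapy_hours - 60.
Linear in therapy_hours, so extremes are at the endpoints: therapy_hours = -2 gives marker = -84; therapy_hours = 6 gives marker = 12.

-84 to 12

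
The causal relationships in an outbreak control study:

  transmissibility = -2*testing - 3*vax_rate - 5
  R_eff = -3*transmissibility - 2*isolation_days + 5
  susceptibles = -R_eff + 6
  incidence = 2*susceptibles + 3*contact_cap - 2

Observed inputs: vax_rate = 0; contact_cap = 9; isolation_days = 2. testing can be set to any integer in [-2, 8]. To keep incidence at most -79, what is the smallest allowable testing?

testing = 7

Substituting into the transmissibility equation gives transmissibility = -2*testing - 5.
This gives R_eff = 6*testing + 16.
So susceptibles = -6*testing - 10.
Substituting into the incidence equation gives incidence = -12*testing + 5.
Require -12*testing + 5 ≤ -79, so testing ≥ 7.
The smallest integer in [-2, 8] satisfying this is 7.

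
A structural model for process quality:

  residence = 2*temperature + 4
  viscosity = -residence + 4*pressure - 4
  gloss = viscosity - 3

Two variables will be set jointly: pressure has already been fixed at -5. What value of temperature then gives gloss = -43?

temperature = 6

With pressure held at -5:
Substituting into the viscosity equation gives viscosity = -2*temperature - 28.
gloss becomes -2*temperature - 31.
Solve -2*temperature - 31 = -43: temperature = (-43 + 31) / -2 = 6.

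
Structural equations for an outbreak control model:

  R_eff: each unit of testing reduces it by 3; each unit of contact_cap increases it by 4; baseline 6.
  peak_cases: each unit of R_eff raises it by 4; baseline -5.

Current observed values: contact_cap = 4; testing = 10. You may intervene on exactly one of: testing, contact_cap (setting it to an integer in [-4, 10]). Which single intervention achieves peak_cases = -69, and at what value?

set contact_cap = 2

Intervening on testing: peak_cases = -12*testing + 83. Reaching -69 requires testing = 38/3, not an integer.
Intervening on contact_cap: with other inputs at their observed values, peak_cases = 16*contact_cap - 101. Solving for -69 gives contact_cap = 2, within [-4, 10].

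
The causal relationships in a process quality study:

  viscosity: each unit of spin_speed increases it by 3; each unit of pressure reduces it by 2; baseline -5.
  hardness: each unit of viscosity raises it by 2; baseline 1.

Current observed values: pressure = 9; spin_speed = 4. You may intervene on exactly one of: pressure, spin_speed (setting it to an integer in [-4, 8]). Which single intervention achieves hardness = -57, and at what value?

Intervening on pressure: hardness = -4*pressure + 15. Reaching -57 requires pressure = 18, outside [-4, 8].
Intervening on spin_speed: with other inputs at their observed values, hardness = 6*spin_speed - 45. Solving for -57 gives spin_speed = -2, within [-4, 8].

set spin_speed = -2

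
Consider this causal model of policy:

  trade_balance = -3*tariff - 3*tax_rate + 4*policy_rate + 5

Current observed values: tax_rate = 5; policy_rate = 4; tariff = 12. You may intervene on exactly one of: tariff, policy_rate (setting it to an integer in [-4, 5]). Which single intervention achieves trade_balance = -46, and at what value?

Intervening on tariff: trade_balance = -3*tariff + 6. Reaching -46 requires tariff = 52/3, not an integer.
Intervening on policy_rate: with other inputs at their observed values, trade_balance = 4*policy_rate - 46. Solving for -46 gives policy_rate = 0, within [-4, 5].

set policy_rate = 0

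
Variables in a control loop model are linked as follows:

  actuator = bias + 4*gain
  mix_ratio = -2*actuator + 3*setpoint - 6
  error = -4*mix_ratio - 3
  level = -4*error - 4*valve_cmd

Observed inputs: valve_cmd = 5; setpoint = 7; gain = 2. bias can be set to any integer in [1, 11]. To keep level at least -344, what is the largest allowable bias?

bias = 10

Substituting into the actuator equation gives actuator = bias + 8.
Substituting into the mix_ratio equation gives mix_ratio = -2*bias - 1.
Substituting into the error equation gives error = 8*bias + 1.
So level = -32*bias - 24.
Require -32*bias - 24 ≥ -344, so bias ≤ 10.
The largest integer in [1, 11] satisfying this is 10.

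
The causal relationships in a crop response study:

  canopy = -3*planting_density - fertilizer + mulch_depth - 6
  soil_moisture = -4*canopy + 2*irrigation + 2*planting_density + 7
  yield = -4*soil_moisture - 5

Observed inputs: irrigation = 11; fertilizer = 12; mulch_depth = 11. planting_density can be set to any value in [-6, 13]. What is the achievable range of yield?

Substituting into the canopy equation gives canopy = -3*planting_density - 7.
Substituting into the soil_moisture equation gives soil_moisture = 14*planting_density + 57.
Substituting into the yield equation gives yield = -56*planting_density - 233.
Linear in planting_density, so extremes are at the endpoints: planting_density = -6 gives yield = 103; planting_density = 13 gives yield = -961.

-961 to 103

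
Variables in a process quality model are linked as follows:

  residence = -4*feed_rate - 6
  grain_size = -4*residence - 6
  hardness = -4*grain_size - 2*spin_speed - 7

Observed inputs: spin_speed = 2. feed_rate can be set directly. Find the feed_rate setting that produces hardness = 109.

feed_rate = -3

Substituting into the grain_size equation gives grain_size = 16*feed_rate + 18.
Substituting into the hardness equation gives hardness = -64*feed_rate - 83.
Solve -64*feed_rate - 83 = 109: feed_rate = (109 + 83) / -64 = -3.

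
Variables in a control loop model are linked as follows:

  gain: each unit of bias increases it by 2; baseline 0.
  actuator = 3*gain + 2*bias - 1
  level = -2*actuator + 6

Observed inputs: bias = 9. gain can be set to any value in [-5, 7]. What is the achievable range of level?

Intervening on gain fixes its value directly, overriding its dependence on bias.
Substituting into the actuator equation gives actuator = 3*gain + 17.
Substituting into the level equation gives level = -6*gain - 28.
Linear in gain, so extremes are at the endpoints: gain = -5 gives level = 2; gain = 7 gives level = -70.

-70 to 2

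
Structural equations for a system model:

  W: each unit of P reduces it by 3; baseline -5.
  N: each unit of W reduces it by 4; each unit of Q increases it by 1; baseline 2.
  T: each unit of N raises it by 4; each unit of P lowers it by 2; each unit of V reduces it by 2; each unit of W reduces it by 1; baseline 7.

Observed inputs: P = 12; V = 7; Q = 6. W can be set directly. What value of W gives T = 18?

W = -1

Intervening on W fixes its value directly, overriding its dependence on P.
Substituting into the N equation gives N = -4*W + 8.
Substituting into the T equation gives T = -17*W + 1.
Solve -17*W + 1 = 18: W = (18 - 1) / -17 = -1.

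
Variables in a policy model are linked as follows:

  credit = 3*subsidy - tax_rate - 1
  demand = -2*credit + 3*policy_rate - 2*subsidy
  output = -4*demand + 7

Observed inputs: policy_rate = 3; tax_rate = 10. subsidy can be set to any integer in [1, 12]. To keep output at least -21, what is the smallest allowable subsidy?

subsidy = 3

Substituting into the credit equation gives credit = 3*subsidy - 11.
Substituting into the demand equation gives demand = -8*subsidy + 31.
output becomes 32*subsidy - 117.
Require 32*subsidy - 117 ≥ -21, so subsidy ≥ 3.
The smallest integer in [1, 12] satisfying this is 3.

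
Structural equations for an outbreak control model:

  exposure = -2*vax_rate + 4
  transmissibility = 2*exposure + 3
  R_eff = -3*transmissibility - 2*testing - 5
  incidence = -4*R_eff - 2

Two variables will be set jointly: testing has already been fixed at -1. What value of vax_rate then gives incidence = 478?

With testing held at -1:
Substituting into the transmissibility equation gives transmissibility = -4*vax_rate + 11.
Substituting into the R_eff equation gives R_eff = 12*vax_rate - 36.
Substituting into the incidence equation gives incidence = -48*vax_rate + 142.
Solve -48*vax_rate + 142 = 478: vax_rate = (478 - 142) / -48 = -7.

vax_rate = -7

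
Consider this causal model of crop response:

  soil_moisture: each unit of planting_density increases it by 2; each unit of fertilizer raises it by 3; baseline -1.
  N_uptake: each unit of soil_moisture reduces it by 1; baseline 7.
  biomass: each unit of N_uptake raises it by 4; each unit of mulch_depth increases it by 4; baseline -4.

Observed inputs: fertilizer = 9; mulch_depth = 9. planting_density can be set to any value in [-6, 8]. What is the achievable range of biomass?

-108 to 4

Substituting into the soil_moisture equation gives soil_moisture = 2*planting_density + 26.
Substituting into the N_uptake equation gives N_uptake = -2*planting_density - 19.
So biomass = -8*planting_density - 44.
Linear in planting_density, so extremes are at the endpoints: planting_density = -6 gives biomass = 4; planting_density = 8 gives biomass = -108.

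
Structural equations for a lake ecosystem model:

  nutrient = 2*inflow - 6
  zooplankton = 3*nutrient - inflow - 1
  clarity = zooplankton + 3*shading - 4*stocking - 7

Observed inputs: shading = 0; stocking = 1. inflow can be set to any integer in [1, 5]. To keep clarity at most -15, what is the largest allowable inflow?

inflow = 3

Substituting into the zooplankton equation gives zooplankton = 5*inflow - 19.
Substituting into the clarity equation gives clarity = 5*inflow - 30.
Require 5*inflow - 30 ≤ -15, so inflow ≤ 3.
The largest integer in [1, 5] satisfying this is 3.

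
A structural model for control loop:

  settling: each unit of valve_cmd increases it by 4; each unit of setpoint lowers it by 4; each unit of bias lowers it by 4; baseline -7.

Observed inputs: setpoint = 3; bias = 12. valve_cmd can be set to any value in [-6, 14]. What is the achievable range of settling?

-91 to -11

Substituting into the settling equation gives settling = 4*valve_cmd - 67.
Linear in valve_cmd, so extremes are at the endpoints: valve_cmd = -6 gives settling = -91; valve_cmd = 14 gives settling = -11.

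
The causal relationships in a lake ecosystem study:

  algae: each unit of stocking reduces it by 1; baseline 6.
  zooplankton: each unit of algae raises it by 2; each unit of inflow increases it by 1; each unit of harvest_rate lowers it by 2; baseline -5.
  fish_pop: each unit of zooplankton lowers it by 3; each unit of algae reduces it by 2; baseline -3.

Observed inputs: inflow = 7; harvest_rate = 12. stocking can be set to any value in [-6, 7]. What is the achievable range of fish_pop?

-33 to 71

Substituting into the zooplankton equation gives zooplankton = -2*stocking - 10.
fish_pop becomes 8*stocking + 15.
Linear in stocking, so extremes are at the endpoints: stocking = -6 gives fish_pop = -33; stocking = 7 gives fish_pop = 71.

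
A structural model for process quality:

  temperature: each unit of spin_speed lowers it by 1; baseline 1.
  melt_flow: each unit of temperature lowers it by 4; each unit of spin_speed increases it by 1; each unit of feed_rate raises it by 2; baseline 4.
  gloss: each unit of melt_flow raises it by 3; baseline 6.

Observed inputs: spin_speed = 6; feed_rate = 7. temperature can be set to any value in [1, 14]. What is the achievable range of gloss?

-90 to 66

Intervening on temperature fixes its value directly, overriding its dependence on spin_speed.
Substituting into the melt_flow equation gives melt_flow = -4*temperature + 24.
Substituting into the gloss equation gives gloss = -12*temperature + 78.
Linear in temperature, so extremes are at the endpoints: temperature = 1 gives gloss = 66; temperature = 14 gives gloss = -90.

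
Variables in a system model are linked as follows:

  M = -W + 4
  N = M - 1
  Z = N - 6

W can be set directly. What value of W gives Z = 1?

Substituting into the N equation gives N = -W + 3.
Substituting into the Z equation gives Z = -W - 3.
Solve -W - 3 = 1: W = (1 + 3) / -1 = -4.

W = -4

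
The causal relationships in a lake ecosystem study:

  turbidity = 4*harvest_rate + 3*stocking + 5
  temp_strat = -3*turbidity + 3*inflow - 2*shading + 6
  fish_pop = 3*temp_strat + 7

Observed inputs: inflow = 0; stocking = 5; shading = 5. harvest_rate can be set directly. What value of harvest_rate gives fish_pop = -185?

harvest_rate = 0

Substituting into the turbidity equation gives turbidity = 4*harvest_rate + 20.
temp_strat becomes -12*harvest_rate - 64.
Substituting into the fish_pop equation gives fish_pop = -36*harvest_rate - 185.
Solve -36*harvest_rate - 185 = -185: harvest_rate = (-185 + 185) / -36 = 0.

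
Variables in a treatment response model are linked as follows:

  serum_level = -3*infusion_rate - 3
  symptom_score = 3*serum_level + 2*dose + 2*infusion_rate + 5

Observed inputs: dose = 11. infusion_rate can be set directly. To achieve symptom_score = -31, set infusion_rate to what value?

Substituting into the symptom_score equation gives symptom_score = -7*infusion_rate + 18.
Solve -7*infusion_rate + 18 = -31: infusion_rate = (-31 - 18) / -7 = 7.

infusion_rate = 7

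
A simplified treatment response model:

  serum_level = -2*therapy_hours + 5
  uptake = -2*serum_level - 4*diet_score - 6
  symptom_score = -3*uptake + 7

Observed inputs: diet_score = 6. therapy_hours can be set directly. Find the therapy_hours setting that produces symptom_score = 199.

Substituting into the uptake equation gives uptake = 4*therapy_hours - 40.
Substituting into the symptom_score equation gives symptom_score = -12*therapy_hours + 127.
Solve -12*therapy_hours + 127 = 199: therapy_hours = (199 - 127) / -12 = -6.

therapy_hours = -6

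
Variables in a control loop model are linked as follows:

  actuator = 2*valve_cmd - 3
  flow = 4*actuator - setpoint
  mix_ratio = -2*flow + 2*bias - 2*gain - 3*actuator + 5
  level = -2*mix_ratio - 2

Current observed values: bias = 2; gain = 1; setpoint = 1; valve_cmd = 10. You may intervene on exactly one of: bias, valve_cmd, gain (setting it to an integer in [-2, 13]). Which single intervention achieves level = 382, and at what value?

set gain = 8

Intervening on bias: level = -4*bias + 362. Reaching 382 requires bias = -5, outside [-2, 13].
Intervening on valve_cmd: level = 44*valve_cmd - 86. Reaching 382 requires valve_cmd = 117/11, not an integer.
Intervening on gain: with other inputs at their observed values, level = 4*gain + 350. Solving for 382 gives gain = 8, within [-2, 13].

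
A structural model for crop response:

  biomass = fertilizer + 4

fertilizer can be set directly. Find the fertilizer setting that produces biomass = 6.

Solve fertilizer + 4 = 6: fertilizer = (6 - 4) / 1 = 2.

fertilizer = 2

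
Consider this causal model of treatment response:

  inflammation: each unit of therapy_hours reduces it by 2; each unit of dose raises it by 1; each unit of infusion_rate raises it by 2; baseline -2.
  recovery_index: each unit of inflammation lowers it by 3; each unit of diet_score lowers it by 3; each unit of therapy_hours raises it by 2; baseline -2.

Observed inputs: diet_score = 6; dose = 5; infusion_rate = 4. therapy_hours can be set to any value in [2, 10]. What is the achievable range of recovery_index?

Substituting into the inflammation equation gives inflammation = -2*therapy_hours + 11.
Substituting into the recovery_index equation gives recovery_index = 8*therapy_hours - 53.
Linear in therapy_hours, so extremes are at the endpoints: therapy_hours = 2 gives recovery_index = -37; therapy_hours = 10 gives recovery_index = 27.

-37 to 27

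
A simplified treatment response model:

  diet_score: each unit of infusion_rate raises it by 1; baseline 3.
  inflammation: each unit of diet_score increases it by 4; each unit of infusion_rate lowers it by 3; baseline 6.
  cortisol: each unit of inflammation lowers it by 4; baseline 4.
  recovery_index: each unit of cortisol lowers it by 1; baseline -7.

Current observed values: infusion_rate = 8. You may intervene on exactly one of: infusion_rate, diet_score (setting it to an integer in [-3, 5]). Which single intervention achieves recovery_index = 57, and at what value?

set infusion_rate = -1

Intervening on infusion_rate: with other inputs at their observed values, recovery_index = 4*infusion_rate + 61. Solving for 57 gives infusion_rate = -1, within [-3, 5].
Intervening on diet_score: recovery_index = 16*diet_score - 83. Reaching 57 requires diet_score = 35/4, not an integer.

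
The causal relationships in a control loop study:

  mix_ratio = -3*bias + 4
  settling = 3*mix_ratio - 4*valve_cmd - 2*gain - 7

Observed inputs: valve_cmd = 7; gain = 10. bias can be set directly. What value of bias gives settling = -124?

Substituting into the settling equation gives settling = -9*bias - 43.
Solve -9*bias - 43 = -124: bias = (-124 + 43) / -9 = 9.

bias = 9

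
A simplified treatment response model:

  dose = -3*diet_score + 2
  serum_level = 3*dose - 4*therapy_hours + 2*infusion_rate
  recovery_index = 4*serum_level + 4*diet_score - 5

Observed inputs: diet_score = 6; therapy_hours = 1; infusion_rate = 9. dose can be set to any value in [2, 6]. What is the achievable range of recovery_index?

Intervening on dose fixes its value directly, overriding its dependence on diet_score.
Substituting into the serum_level equation gives serum_level = 3*dose + 14.
Substituting into the recovery_index equation gives recovery_index = 12*dose + 75.
Linear in dose, so extremes are at the endpoints: dose = 2 gives recovery_index = 99; dose = 6 gives recovery_index = 147.

99 to 147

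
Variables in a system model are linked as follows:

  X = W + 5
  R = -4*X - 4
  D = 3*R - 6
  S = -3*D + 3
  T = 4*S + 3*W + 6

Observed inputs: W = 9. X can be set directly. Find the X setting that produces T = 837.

X = 4

Intervening on X fixes its value directly, overriding its dependence on W.
Substituting into the D equation gives D = -12*X - 18.
So S = 36*X + 57.
T becomes 144*X + 261.
Solve 144*X + 261 = 837: X = (837 - 261) / 144 = 4.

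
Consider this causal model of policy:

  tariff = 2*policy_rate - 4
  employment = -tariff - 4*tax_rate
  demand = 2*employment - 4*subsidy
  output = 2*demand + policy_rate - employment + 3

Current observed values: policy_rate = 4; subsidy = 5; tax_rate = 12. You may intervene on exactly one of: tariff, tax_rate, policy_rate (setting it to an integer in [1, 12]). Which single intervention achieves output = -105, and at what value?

set tax_rate = 5

Intervening on tariff: output = -3*tariff - 177. Reaching -105 requires tariff = -24, outside [1, 12].
Intervening on tax_rate: with other inputs at their observed values, output = -12*tax_rate - 45. Solving for -105 gives tax_rate = 5, within [1, 12].
Intervening on policy_rate: output = -5*policy_rate - 169. Reaching -105 requires policy_rate = -64/5, not an integer.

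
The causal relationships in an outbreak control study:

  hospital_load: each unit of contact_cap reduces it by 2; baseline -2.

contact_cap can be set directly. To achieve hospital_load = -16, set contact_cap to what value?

contact_cap = 7

Solve -2*contact_cap - 2 = -16: contact_cap = (-16 + 2) / -2 = 7.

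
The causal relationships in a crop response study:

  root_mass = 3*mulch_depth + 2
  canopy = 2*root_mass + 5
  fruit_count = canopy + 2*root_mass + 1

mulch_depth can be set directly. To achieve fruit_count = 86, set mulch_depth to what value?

mulch_depth = 6

Substituting into the canopy equation gives canopy = 6*mulch_depth + 9.
Substituting into the fruit_count equation gives fruit_count = 12*mulch_depth + 14.
Solve 12*mulch_depth + 14 = 86: mulch_depth = (86 - 14) / 12 = 6.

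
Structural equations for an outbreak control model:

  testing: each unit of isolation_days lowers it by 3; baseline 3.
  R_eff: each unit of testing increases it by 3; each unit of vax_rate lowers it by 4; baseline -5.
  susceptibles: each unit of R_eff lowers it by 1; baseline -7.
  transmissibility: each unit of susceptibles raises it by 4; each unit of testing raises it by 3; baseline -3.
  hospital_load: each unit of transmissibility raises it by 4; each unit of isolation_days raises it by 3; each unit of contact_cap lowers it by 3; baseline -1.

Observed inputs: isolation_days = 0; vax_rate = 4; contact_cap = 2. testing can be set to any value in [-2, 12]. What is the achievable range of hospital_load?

Intervening on testing fixes its value directly, overriding its dependence on isolation_days.
Substituting into the R_eff equation gives R_eff = 3*testing - 21.
So susceptibles = -3*testing + 14.
Substituting into the transmissibility equation gives transmissibility = -9*testing + 53.
So hospital_load = -36*testing + 205.
Linear in testing, so extremes are at the endpoints: testing = -2 gives hospital_load = 277; testing = 12 gives hospital_load = -227.

-227 to 277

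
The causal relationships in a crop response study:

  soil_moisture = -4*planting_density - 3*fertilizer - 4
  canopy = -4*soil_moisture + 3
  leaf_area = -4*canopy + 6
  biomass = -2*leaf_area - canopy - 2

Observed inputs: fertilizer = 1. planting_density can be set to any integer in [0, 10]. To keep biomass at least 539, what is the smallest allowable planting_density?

Substituting into the soil_moisture equation gives soil_moisture = -4*planting_density - 7.
Substituting into the canopy equation gives canopy = 16*planting_density + 31.
So leaf_area = -64*planting_density - 118.
Substituting into the biomass equation gives biomass = 112*planting_density + 203.
Require 112*planting_density + 203 ≥ 539, so planting_density ≥ 3.
The smallest integer in [0, 10] satisfying this is 3.

planting_density = 3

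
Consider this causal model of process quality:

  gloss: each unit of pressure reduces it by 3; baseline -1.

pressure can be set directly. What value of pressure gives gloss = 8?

pressure = -3

Solve -3*pressure - 1 = 8: pressure = (8 + 1) / -3 = -3.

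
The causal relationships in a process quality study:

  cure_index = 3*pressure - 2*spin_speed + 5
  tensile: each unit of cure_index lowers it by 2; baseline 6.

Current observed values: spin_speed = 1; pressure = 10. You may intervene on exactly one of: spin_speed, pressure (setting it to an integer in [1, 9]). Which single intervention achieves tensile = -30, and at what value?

set pressure = 5

Intervening on spin_speed: tensile = 4*spin_speed - 64. Reaching -30 requires spin_speed = 17/2, not an integer.
Intervening on pressure: with other inputs at their observed values, tensile = -6*pressure. Solving for -30 gives pressure = 5, within [1, 9].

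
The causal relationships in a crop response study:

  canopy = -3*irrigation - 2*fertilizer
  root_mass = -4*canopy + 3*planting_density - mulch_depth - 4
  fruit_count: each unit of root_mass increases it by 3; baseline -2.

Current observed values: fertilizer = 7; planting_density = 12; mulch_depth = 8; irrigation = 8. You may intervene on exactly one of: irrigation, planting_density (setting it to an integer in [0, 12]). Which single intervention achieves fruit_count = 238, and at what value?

set irrigation = 0

Intervening on irrigation: with other inputs at their observed values, fruit_count = 36*irrigation + 238. Solving for 238 gives irrigation = 0, within [0, 12].
Intervening on planting_density: fruit_count = 9*planting_density + 418. Reaching 238 requires planting_density = -20, outside [0, 12].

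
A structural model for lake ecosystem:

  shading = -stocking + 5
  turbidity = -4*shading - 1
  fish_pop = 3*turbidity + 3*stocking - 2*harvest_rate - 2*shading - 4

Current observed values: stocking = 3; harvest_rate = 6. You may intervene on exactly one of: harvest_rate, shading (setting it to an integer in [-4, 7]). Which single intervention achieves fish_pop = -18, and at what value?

set harvest_rate = -4

Intervening on harvest_rate: with other inputs at their observed values, fish_pop = -2*harvest_rate - 26. Solving for -18 gives harvest_rate = -4, within [-4, 7].
Intervening on shading: fish_pop = -14*shading - 10. Reaching -18 requires shading = 4/7, not an integer.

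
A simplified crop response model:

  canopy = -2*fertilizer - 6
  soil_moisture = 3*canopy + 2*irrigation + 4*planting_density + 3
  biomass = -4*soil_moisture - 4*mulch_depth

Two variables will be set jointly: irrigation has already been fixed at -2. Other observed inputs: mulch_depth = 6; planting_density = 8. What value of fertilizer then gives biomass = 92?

fertilizer = 7

With irrigation held at -2:
Substituting into the soil_moisture equation gives soil_moisture = -6*fertilizer + 13.
So biomass = 24*fertilizer - 76.
Solve 24*fertilizer - 76 = 92: fertilizer = (92 + 76) / 24 = 7.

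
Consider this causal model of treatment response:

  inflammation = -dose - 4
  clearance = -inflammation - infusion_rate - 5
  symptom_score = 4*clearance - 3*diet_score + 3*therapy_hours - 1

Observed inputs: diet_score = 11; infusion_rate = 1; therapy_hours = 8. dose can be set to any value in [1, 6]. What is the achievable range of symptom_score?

Substituting into the clearance equation gives clearance = dose - 2.
So symptom_score = 4*dose - 18.
Linear in dose, so extremes are at the endpoints: dose = 1 gives symptom_score = -14; dose = 6 gives symptom_score = 6.

-14 to 6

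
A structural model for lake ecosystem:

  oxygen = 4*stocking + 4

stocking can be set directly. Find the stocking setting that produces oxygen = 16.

Solve 4*stocking + 4 = 16: stocking = (16 - 4) / 4 = 3.

stocking = 3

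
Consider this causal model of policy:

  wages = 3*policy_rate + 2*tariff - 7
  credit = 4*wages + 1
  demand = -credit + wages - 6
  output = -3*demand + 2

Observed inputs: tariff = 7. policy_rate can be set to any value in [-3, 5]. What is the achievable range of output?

5 to 221

Substituting into the wages equation gives wages = 3*policy_rate + 7.
This gives credit = 12*policy_rate + 29.
This gives demand = -9*policy_rate - 28.
Substituting into the output equation gives output = 27*policy_rate + 86.
Linear in policy_rate, so extremes are at the endpoints: policy_rate = -3 gives output = 5; policy_rate = 5 gives output = 221.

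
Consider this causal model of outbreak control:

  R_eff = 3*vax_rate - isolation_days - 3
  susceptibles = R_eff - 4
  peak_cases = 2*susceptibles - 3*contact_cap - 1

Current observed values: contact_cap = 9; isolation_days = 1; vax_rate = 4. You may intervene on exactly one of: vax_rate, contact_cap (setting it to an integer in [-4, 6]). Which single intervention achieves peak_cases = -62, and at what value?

set vax_rate = -3

Intervening on vax_rate: with other inputs at their observed values, peak_cases = 6*vax_rate - 44. Solving for -62 gives vax_rate = -3, within [-4, 6].
Intervening on contact_cap: peak_cases = -3*contact_cap + 7. Reaching -62 requires contact_cap = 23, outside [-4, 6].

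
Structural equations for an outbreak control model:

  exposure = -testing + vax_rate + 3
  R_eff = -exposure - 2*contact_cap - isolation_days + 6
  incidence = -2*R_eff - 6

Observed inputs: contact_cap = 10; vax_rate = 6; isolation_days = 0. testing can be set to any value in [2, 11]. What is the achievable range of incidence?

Substituting into the exposure equation gives exposure = -testing + 9.
Substituting into the R_eff equation gives R_eff = testing - 23.
incidence becomes -2*testing + 40.
Linear in testing, so extremes are at the endpoints: testing = 2 gives incidence = 36; testing = 11 gives incidence = 18.

18 to 36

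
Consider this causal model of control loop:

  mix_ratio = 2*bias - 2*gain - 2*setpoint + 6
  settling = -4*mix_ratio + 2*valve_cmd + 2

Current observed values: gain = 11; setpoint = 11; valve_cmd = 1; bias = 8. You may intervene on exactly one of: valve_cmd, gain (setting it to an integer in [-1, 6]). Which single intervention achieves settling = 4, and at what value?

set gain = 0

Intervening on valve_cmd: settling = 2*valve_cmd + 90. Reaching 4 requires valve_cmd = -43, outside [-1, 6].
Intervening on gain: with other inputs at their observed values, settling = 8*gain + 4. Solving for 4 gives gain = 0, within [-1, 6].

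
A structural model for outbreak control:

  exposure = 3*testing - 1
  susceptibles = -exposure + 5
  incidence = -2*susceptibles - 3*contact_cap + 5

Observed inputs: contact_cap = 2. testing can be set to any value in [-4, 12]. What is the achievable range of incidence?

Substituting into the susceptibles equation gives susceptibles = -3*testing + 6.
Substituting into the incidence equation gives incidence = 6*testing - 13.
Linear in testing, so extremes are at the endpoints: testing = -4 gives incidence = -37; testing = 12 gives incidence = 59.

-37 to 59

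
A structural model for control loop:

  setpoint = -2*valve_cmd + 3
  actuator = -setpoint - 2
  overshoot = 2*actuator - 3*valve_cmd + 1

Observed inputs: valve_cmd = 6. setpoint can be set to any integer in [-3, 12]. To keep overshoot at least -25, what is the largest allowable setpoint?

setpoint = 2

Intervening on setpoint fixes its value directly, overriding its dependence on valve_cmd.
Substituting into the overshoot equation gives overshoot = -2*setpoint - 21.
Require -2*setpoint - 21 ≥ -25, so setpoint ≤ 2.
The largest integer in [-3, 12] satisfying this is 2.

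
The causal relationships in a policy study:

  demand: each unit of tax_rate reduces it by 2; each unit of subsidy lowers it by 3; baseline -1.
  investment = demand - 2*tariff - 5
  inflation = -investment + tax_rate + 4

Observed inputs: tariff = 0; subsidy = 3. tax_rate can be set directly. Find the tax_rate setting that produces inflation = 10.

Substituting into the demand equation gives demand = -2*tax_rate - 10.
So investment = -2*tax_rate - 15.
inflation becomes 3*tax_rate + 19.
Solve 3*tax_rate + 19 = 10: tax_rate = (10 - 19) / 3 = -3.

tax_rate = -3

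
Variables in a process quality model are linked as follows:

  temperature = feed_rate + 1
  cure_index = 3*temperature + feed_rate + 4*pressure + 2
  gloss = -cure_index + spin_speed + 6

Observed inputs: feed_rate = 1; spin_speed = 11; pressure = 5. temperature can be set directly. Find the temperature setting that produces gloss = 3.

Intervening on temperature fixes its value directly, overriding its dependence on feed_rate.
Substituting into the cure_index equation gives cure_index = 3*temperature + 23.
gloss becomes -3*temperature - 6.
Solve -3*temperature - 6 = 3: temperature = (3 + 6) / -3 = -3.

temperature = -3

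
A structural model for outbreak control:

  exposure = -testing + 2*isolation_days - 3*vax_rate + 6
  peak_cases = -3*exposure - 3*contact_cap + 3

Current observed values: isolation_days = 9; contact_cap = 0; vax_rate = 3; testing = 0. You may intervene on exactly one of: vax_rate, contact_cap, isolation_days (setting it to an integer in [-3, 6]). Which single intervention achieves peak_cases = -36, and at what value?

set contact_cap = -2

Intervening on vax_rate: peak_cases = 9*vax_rate - 69. Reaching -36 requires vax_rate = 11/3, not an integer.
Intervening on contact_cap: with other inputs at their observed values, peak_cases = -3*contact_cap - 42. Solving for -36 gives contact_cap = -2, within [-3, 6].
Intervening on isolation_days: peak_cases = -6*isolation_days + 12. Reaching -36 requires isolation_days = 8, outside [-3, 6].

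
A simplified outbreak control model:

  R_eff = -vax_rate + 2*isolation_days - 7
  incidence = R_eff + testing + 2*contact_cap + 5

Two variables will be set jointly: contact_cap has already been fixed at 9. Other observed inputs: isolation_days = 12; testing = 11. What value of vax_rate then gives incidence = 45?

vax_rate = 6

With contact_cap held at 9:
Substituting into the R_eff equation gives R_eff = -vax_rate + 17.
incidence becomes -vax_rate + 51.
Solve -vax_rate + 51 = 45: vax_rate = (45 - 51) / -1 = 6.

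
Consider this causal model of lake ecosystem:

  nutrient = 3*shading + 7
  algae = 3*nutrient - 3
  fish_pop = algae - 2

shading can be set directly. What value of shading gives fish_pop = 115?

shading = 11

Substituting into the algae equation gives algae = 9*shading + 18.
Substituting into the fish_pop equation gives fish_pop = 9*shading + 16.
Solve 9*shading + 16 = 115: shading = (115 - 16) / 9 = 11.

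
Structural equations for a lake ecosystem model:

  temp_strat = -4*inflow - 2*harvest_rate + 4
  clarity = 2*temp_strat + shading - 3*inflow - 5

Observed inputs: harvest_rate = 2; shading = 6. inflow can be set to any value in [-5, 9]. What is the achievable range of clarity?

-98 to 56

Substituting into the temp_strat equation gives temp_strat = -4*inflow.
Substituting into the clarity equation gives clarity = -11*inflow + 1.
Linear in inflow, so extremes are at the endpoints: inflow = -5 gives clarity = 56; inflow = 9 gives clarity = -98.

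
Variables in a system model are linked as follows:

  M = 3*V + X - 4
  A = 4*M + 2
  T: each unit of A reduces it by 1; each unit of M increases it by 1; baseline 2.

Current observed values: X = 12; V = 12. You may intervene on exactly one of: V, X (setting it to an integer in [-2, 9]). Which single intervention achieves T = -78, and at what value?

set V = 6

Intervening on V: with other inputs at their observed values, T = -9*V - 24. Solving for -78 gives V = 6, within [-2, 9].
Intervening on X: T = -3*X - 96. Reaching -78 requires X = -6, outside [-2, 9].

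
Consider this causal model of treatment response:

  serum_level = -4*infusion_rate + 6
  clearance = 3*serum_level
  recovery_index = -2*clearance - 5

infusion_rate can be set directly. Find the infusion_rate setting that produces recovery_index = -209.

Substituting into the clearance equation gives clearance = -12*infusion_rate + 18.
recovery_index becomes 24*infusion_rate - 41.
Solve 24*infusion_rate - 41 = -209: infusion_rate = (-209 + 41) / 24 = -7.

infusion_rate = -7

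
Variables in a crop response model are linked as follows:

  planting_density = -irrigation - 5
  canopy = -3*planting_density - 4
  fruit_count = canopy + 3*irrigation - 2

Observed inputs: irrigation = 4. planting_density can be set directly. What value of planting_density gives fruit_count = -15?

planting_density = 7

Intervening on planting_density fixes its value directly, overriding its dependence on irrigation.
Substituting into the fruit_count equation gives fruit_count = -3*planting_density + 6.
Solve -3*planting_density + 6 = -15: planting_density = (-15 - 6) / -3 = 7.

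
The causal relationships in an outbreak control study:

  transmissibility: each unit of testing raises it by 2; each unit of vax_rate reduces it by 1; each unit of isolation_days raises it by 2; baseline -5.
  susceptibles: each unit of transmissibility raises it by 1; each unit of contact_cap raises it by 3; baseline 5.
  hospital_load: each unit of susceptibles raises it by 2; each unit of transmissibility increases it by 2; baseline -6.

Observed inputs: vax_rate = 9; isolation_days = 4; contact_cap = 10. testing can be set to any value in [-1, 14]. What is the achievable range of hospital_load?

32 to 152

Substituting into the transmissibility equation gives transmissibility = 2*testing - 6.
susceptibles becomes 2*testing + 29.
hospital_load becomes 8*testing + 40.
Linear in testing, so extremes are at the endpoints: testing = -1 gives hospital_load = 32; testing = 14 gives hospital_load = 152.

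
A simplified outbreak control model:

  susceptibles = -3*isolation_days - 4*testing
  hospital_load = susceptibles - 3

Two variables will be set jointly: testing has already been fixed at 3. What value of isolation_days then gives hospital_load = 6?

isolation_days = -7

With testing held at 3:
Substituting into the susceptibles equation gives susceptibles = -3*isolation_days - 12.
Substituting into the hospital_load equation gives hospital_load = -3*isolation_days - 15.
Solve -3*isolation_days - 15 = 6: isolation_days = (6 + 15) / -3 = -7.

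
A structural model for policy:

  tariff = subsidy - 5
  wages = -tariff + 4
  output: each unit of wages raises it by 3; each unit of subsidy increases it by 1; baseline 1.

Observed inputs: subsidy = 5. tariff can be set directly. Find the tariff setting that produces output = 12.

tariff = 2

Intervening on tariff fixes its value directly, overriding its dependence on subsidy.
Substituting into the output equation gives output = -3*tariff + 18.
Solve -3*tariff + 18 = 12: tariff = (12 - 18) / -3 = 2.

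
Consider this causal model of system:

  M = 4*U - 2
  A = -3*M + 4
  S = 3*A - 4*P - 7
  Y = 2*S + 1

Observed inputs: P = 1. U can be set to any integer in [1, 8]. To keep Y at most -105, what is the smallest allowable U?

U = 2

Substituting into the A equation gives A = -12*U + 10.
Substituting into the S equation gives S = -36*U + 19.
Substituting into the Y equation gives Y = -72*U + 39.
Require -72*U + 39 ≤ -105, so U ≥ 2.
The smallest integer in [1, 8] satisfying this is 2.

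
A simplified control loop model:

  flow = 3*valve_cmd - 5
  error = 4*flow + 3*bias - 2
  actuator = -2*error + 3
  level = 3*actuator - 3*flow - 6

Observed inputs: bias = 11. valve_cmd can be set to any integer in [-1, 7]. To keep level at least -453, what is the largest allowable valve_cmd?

valve_cmd = 5

Substituting into the error equation gives error = 12*valve_cmd + 11.
Substituting into the actuator equation gives actuator = -24*valve_cmd - 19.
Substituting into the level equation gives level = -81*valve_cmd - 48.
Require -81*valve_cmd - 48 ≥ -453, so valve_cmd ≤ 5.
The largest integer in [-1, 7] satisfying this is 5.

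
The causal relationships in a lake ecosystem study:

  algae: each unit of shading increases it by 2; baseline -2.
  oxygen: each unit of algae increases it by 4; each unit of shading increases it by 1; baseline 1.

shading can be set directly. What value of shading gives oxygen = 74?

shading = 9

Substituting into the oxygen equation gives oxygen = 9*shading - 7.
Solve 9*shading - 7 = 74: shading = (74 + 7) / 9 = 9.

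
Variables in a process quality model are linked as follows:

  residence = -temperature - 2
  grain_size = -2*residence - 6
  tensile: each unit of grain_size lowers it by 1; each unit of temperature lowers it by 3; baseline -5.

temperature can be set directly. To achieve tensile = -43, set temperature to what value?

Substituting into the grain_size equation gives grain_size = 2*temperature - 2.
This gives tensile = -5*temperature - 3.
Solve -5*temperature - 3 = -43: temperature = (-43 + 3) / -5 = 8.

temperature = 8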